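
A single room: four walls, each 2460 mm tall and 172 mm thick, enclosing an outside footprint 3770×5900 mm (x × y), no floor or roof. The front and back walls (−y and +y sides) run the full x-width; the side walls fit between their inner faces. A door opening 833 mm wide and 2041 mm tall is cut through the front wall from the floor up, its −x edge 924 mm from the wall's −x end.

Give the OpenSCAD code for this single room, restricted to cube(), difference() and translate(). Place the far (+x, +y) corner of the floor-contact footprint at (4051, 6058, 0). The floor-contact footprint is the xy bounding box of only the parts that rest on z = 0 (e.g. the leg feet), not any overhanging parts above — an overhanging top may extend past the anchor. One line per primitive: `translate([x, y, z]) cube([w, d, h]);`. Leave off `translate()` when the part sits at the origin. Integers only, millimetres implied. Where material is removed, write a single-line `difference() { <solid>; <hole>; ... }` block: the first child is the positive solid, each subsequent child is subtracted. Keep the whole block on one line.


difference() { translate([281, 158, 0]) cube([3770, 172, 2460]); translate([1205, 158, 0]) cube([833, 172, 2041]); }
translate([281, 5886, 0]) cube([3770, 172, 2460]);
translate([281, 330, 0]) cube([172, 5556, 2460]);
translate([3879, 330, 0]) cube([172, 5556, 2460]);


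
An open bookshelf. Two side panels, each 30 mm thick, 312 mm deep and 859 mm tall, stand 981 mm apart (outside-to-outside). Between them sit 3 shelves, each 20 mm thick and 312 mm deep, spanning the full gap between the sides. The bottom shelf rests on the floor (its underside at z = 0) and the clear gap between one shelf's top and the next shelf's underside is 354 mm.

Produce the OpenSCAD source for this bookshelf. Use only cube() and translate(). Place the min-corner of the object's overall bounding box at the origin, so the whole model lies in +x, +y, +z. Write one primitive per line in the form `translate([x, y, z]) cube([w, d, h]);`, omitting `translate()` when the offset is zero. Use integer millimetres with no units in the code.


cube([30, 312, 859]);
translate([951, 0, 0]) cube([30, 312, 859]);
translate([30, 0, 0]) cube([921, 312, 20]);
translate([30, 0, 374]) cube([921, 312, 20]);
translate([30, 0, 748]) cube([921, 312, 20]);


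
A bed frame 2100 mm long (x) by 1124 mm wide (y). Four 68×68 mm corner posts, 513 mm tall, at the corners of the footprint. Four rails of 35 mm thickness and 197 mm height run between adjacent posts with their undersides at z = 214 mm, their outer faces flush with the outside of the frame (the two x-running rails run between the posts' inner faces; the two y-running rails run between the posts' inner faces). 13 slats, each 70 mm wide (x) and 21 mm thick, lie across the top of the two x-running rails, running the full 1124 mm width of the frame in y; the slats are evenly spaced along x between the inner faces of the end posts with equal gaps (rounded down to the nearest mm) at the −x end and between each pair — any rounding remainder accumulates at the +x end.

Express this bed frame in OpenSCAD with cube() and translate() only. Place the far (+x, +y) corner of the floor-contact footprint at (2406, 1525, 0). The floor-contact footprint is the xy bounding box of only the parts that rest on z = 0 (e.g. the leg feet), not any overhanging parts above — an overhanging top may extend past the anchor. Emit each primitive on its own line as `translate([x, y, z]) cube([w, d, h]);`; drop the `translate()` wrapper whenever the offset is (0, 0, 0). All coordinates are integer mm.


translate([306, 401, 0]) cube([68, 68, 513]);
translate([306, 1457, 0]) cube([68, 68, 513]);
translate([2338, 401, 0]) cube([68, 68, 513]);
translate([2338, 1457, 0]) cube([68, 68, 513]);
translate([374, 401, 214]) cube([1964, 35, 197]);
translate([374, 1490, 214]) cube([1964, 35, 197]);
translate([306, 469, 214]) cube([35, 988, 197]);
translate([2371, 469, 214]) cube([35, 988, 197]);
translate([449, 401, 411]) cube([70, 1124, 21]);
translate([594, 401, 411]) cube([70, 1124, 21]);
translate([739, 401, 411]) cube([70, 1124, 21]);
translate([884, 401, 411]) cube([70, 1124, 21]);
translate([1029, 401, 411]) cube([70, 1124, 21]);
translate([1174, 401, 411]) cube([70, 1124, 21]);
translate([1319, 401, 411]) cube([70, 1124, 21]);
translate([1464, 401, 411]) cube([70, 1124, 21]);
translate([1609, 401, 411]) cube([70, 1124, 21]);
translate([1754, 401, 411]) cube([70, 1124, 21]);
translate([1899, 401, 411]) cube([70, 1124, 21]);
translate([2044, 401, 411]) cube([70, 1124, 21]);
translate([2189, 401, 411]) cube([70, 1124, 21]);


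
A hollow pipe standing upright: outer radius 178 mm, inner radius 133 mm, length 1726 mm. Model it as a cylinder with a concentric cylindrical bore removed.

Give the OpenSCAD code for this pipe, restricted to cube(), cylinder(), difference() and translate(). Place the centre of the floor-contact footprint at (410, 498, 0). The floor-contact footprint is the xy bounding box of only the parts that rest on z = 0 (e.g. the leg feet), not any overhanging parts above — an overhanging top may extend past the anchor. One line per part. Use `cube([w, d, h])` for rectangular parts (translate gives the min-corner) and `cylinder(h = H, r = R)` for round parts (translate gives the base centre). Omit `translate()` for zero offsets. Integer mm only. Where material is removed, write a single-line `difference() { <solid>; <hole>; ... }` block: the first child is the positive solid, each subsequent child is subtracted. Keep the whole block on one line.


difference() { translate([410, 498, 0]) cylinder(h = 1726, r = 178); translate([410, 498, 0]) cylinder(h = 1726, r = 133); }


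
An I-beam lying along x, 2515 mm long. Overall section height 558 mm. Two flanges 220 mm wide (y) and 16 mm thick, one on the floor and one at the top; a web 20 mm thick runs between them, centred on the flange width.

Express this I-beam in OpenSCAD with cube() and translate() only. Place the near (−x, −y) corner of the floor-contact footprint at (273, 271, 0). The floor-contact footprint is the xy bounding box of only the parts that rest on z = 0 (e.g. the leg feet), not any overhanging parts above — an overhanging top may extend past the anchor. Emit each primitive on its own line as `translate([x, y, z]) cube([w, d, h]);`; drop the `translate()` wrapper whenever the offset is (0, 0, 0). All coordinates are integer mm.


translate([273, 271, 0]) cube([2515, 220, 16]);
translate([273, 371, 16]) cube([2515, 20, 526]);
translate([273, 271, 542]) cube([2515, 220, 16]);


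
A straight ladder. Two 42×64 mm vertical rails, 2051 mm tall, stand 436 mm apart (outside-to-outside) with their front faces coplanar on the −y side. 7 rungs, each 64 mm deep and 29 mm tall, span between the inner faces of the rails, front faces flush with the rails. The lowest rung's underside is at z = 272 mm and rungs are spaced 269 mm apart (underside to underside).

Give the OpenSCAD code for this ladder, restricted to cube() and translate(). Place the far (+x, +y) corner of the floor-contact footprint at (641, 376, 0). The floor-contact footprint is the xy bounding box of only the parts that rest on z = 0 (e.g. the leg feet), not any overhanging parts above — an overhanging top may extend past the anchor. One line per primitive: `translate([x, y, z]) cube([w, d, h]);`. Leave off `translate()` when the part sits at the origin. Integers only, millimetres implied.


translate([205, 312, 0]) cube([42, 64, 2051]);
translate([599, 312, 0]) cube([42, 64, 2051]);
translate([247, 312, 272]) cube([352, 64, 29]);
translate([247, 312, 541]) cube([352, 64, 29]);
translate([247, 312, 810]) cube([352, 64, 29]);
translate([247, 312, 1079]) cube([352, 64, 29]);
translate([247, 312, 1348]) cube([352, 64, 29]);
translate([247, 312, 1617]) cube([352, 64, 29]);
translate([247, 312, 1886]) cube([352, 64, 29]);


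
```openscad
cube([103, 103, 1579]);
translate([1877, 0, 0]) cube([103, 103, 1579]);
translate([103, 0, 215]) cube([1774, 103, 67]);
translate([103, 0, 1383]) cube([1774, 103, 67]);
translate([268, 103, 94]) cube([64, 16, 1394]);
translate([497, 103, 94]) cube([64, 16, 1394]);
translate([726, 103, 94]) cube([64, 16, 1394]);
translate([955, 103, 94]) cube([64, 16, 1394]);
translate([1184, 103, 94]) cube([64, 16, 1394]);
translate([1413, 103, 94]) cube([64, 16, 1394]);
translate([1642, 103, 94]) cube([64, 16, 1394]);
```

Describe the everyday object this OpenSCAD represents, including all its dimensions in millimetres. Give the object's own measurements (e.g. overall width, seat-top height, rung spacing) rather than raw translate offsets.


A fence section. Two 103×103 mm posts, 1579 mm tall, stand on the floor with a clear span of 1774 mm between their inner faces. Two horizontal rails of 103×67 mm section span the gap between the posts with their undersides at z = 215 mm and z = 1383 mm, flush with the posts' −y face. 7 pickets, each 64 mm wide, 16 mm thick and 1394 mm tall, are fixed to the +y face of the rails with their bottoms at z = 94 mm, spaced across the span with a 165 mm gap after the −x post and between neighbouring pickets, with 171 mm left before the +x post.


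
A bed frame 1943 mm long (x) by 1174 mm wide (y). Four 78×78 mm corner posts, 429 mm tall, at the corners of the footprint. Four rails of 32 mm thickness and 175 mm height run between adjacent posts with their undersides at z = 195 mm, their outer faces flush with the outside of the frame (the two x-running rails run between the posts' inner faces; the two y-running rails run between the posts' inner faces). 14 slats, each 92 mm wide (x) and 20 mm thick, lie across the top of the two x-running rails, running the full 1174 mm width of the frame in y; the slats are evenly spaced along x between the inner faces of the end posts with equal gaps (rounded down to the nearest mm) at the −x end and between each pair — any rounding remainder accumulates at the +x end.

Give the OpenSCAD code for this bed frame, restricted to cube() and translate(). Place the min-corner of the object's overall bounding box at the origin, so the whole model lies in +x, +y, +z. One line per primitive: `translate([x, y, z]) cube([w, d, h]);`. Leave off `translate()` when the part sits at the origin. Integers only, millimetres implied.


// slat z = rail_z + rail_h = 195 + 175 = 370
// slat gap = ⌊(1787 − 14·92) / 15⌋ = 33
cube([78, 78, 429]);
translate([0, 1096, 0]) cube([78, 78, 429]);
translate([1865, 0, 0]) cube([78, 78, 429]);
translate([1865, 1096, 0]) cube([78, 78, 429]);
translate([78, 0, 195]) cube([1787, 32, 175]);
translate([78, 1142, 195]) cube([1787, 32, 175]);
translate([0, 78, 195]) cube([32, 1018, 175]);
translate([1911, 78, 195]) cube([32, 1018, 175]);
translate([111, 0, 370]) cube([92, 1174, 20]);
translate([236, 0, 370]) cube([92, 1174, 20]);
translate([361, 0, 370]) cube([92, 1174, 20]);
translate([486, 0, 370]) cube([92, 1174, 20]);
translate([611, 0, 370]) cube([92, 1174, 20]);
translate([736, 0, 370]) cube([92, 1174, 20]);
translate([861, 0, 370]) cube([92, 1174, 20]);
translate([986, 0, 370]) cube([92, 1174, 20]);
translate([1111, 0, 370]) cube([92, 1174, 20]);
translate([1236, 0, 370]) cube([92, 1174, 20]);
translate([1361, 0, 370]) cube([92, 1174, 20]);
translate([1486, 0, 370]) cube([92, 1174, 20]);
translate([1611, 0, 370]) cube([92, 1174, 20]);
translate([1736, 0, 370]) cube([92, 1174, 20]);


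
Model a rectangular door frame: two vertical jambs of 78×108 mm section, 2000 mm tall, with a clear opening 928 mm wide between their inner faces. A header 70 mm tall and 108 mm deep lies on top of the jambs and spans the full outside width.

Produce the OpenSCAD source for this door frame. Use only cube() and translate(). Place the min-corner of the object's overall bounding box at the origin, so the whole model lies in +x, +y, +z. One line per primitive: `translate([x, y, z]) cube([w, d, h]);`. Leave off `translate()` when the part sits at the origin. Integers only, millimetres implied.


cube([78, 108, 2000]);
translate([1006, 0, 0]) cube([78, 108, 2000]);
translate([0, 0, 2000]) cube([1084, 108, 70]);


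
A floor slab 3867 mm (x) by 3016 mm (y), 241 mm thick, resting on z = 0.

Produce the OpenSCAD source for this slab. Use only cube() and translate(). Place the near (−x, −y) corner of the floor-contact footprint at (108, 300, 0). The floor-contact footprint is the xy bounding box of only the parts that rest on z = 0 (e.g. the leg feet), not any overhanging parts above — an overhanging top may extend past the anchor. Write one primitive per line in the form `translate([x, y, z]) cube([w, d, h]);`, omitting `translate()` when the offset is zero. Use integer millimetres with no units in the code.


translate([108, 300, 0]) cube([3867, 3016, 241]);


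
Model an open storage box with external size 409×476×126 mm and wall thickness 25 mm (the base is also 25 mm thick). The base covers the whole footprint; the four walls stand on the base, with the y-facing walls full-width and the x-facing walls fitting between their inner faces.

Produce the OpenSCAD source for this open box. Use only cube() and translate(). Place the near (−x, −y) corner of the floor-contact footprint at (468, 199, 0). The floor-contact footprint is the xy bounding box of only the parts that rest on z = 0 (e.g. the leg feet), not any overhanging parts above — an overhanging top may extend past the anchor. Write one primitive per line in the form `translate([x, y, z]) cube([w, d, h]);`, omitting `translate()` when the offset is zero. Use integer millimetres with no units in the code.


translate([468, 199, 0]) cube([409, 476, 25]);
translate([468, 199, 25]) cube([409, 25, 101]);
translate([468, 650, 25]) cube([409, 25, 101]);
translate([468, 224, 25]) cube([25, 426, 101]);
translate([852, 224, 25]) cube([25, 426, 101]);


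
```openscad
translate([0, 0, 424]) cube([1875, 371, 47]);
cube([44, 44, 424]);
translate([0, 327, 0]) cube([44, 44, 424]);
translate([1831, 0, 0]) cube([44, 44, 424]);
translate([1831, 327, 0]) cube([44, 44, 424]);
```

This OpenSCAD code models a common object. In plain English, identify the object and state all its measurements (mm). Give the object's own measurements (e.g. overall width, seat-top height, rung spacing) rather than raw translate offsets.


A long wooden bench with a 1875 mm (x) × 371 mm (y) seat, 47 mm thick, its top surface 471 mm above the floor. Four 44 mm square legs at the seat corners, flush with the edges, run from z = 0 to the seat underside.


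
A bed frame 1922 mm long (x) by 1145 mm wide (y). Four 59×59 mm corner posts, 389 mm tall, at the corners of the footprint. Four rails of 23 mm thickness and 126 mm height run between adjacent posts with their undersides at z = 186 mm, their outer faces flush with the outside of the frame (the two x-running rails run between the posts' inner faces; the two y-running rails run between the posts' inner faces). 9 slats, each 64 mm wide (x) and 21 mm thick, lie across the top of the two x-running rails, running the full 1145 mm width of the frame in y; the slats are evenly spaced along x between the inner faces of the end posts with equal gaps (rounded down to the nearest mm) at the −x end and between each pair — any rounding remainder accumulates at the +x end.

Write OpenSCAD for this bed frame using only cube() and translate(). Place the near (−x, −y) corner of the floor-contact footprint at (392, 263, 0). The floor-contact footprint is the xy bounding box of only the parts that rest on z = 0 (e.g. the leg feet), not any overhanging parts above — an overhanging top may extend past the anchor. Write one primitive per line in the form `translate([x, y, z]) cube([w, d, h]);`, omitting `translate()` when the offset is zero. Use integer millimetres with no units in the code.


translate([392, 263, 0]) cube([59, 59, 389]);
translate([392, 1349, 0]) cube([59, 59, 389]);
translate([2255, 263, 0]) cube([59, 59, 389]);
translate([2255, 1349, 0]) cube([59, 59, 389]);
translate([451, 263, 186]) cube([1804, 23, 126]);
translate([451, 1385, 186]) cube([1804, 23, 126]);
translate([392, 322, 186]) cube([23, 1027, 126]);
translate([2291, 322, 186]) cube([23, 1027, 126]);
translate([573, 263, 312]) cube([64, 1145, 21]);
translate([759, 263, 312]) cube([64, 1145, 21]);
translate([945, 263, 312]) cube([64, 1145, 21]);
translate([1131, 263, 312]) cube([64, 1145, 21]);
translate([1317, 263, 312]) cube([64, 1145, 21]);
translate([1503, 263, 312]) cube([64, 1145, 21]);
translate([1689, 263, 312]) cube([64, 1145, 21]);
translate([1875, 263, 312]) cube([64, 1145, 21]);
translate([2061, 263, 312]) cube([64, 1145, 21]);


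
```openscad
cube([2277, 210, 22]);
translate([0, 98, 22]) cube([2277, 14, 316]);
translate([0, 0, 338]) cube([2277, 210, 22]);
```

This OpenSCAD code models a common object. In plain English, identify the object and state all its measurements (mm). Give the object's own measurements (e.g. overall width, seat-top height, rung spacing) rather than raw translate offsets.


An I-beam lying along x, 2277 mm long. Overall section height 360 mm. Two flanges 210 mm wide (y) and 22 mm thick, one on the floor and one at the top; a web 14 mm thick runs between them, centred on the flange width.


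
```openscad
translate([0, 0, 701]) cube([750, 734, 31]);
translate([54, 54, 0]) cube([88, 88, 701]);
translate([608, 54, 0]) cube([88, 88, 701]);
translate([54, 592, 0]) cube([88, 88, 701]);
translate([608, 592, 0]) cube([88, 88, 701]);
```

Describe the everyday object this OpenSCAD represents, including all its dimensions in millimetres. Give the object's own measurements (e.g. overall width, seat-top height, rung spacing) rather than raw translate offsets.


A rectangular dining table. The top is 750×734×31 mm with its upper surface at z = 732 mm. It stands on four 88×88 mm square legs, each inset 54 mm from the nearest pair of top edges, running from the floor to the underside of the top.


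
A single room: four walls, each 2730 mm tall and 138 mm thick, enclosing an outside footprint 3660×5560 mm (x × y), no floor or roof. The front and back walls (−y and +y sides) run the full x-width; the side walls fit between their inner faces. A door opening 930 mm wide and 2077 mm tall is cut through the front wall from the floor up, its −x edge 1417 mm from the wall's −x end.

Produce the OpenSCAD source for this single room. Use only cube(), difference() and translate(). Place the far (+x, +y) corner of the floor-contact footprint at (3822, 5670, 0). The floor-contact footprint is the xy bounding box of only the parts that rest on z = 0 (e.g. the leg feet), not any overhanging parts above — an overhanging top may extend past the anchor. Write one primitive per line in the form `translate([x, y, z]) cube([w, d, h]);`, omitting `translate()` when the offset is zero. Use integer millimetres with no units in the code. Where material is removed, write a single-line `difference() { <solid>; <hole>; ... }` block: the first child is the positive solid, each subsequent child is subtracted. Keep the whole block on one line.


difference() { translate([162, 110, 0]) cube([3660, 138, 2730]); translate([1579, 110, 0]) cube([930, 138, 2077]); }
translate([162, 5532, 0]) cube([3660, 138, 2730]);
translate([162, 248, 0]) cube([138, 5284, 2730]);
translate([3684, 248, 0]) cube([138, 5284, 2730]);


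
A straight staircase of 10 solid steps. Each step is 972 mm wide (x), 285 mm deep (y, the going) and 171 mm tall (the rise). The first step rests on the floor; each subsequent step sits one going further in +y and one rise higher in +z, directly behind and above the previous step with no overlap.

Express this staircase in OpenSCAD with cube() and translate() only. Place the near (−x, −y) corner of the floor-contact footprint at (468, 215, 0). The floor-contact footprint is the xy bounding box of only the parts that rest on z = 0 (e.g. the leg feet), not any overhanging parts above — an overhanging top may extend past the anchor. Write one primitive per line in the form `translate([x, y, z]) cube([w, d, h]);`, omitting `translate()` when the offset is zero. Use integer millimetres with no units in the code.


translate([468, 215, 0]) cube([972, 285, 171]);
translate([468, 500, 171]) cube([972, 285, 171]);
translate([468, 785, 342]) cube([972, 285, 171]);
translate([468, 1070, 513]) cube([972, 285, 171]);
translate([468, 1355, 684]) cube([972, 285, 171]);
translate([468, 1640, 855]) cube([972, 285, 171]);
translate([468, 1925, 1026]) cube([972, 285, 171]);
translate([468, 2210, 1197]) cube([972, 285, 171]);
translate([468, 2495, 1368]) cube([972, 285, 171]);
translate([468, 2780, 1539]) cube([972, 285, 171]);


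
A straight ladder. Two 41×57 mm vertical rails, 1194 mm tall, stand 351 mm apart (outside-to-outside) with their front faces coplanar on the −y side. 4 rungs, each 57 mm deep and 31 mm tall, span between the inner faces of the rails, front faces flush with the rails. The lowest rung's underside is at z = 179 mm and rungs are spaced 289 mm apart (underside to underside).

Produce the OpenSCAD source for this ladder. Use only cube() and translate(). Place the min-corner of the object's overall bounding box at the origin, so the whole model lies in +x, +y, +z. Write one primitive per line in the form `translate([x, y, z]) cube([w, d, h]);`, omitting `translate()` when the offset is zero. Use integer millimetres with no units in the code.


cube([41, 57, 1194]);
translate([310, 0, 0]) cube([41, 57, 1194]);
translate([41, 0, 179]) cube([269, 57, 31]);
translate([41, 0, 468]) cube([269, 57, 31]);
translate([41, 0, 757]) cube([269, 57, 31]);
translate([41, 0, 1046]) cube([269, 57, 31]);


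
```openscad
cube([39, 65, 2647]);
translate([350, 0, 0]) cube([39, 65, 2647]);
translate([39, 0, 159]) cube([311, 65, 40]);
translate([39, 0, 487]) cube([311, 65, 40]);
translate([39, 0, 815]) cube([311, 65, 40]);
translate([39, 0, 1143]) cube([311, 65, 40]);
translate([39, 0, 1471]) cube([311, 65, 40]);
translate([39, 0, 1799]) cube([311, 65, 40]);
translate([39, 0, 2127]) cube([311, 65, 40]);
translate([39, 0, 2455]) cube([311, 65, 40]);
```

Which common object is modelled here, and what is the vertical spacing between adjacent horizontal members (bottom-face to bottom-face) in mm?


A ladder. The rung spacing is 328 mm.

Two tall 39×65 posts with 8 short bars between them — a ladder. Adjacent rungs sit at z = 159 and z = 487, so the spacing is 487 − 159 = 328 mm.


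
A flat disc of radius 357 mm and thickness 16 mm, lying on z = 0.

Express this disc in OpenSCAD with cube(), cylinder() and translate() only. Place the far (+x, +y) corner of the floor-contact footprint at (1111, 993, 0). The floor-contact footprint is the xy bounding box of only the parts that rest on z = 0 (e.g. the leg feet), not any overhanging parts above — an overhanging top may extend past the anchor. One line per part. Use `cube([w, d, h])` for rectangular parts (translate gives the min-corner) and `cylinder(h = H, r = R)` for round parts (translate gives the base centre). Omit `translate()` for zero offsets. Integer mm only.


translate([754, 636, 0]) cylinder(h = 16, r = 357);


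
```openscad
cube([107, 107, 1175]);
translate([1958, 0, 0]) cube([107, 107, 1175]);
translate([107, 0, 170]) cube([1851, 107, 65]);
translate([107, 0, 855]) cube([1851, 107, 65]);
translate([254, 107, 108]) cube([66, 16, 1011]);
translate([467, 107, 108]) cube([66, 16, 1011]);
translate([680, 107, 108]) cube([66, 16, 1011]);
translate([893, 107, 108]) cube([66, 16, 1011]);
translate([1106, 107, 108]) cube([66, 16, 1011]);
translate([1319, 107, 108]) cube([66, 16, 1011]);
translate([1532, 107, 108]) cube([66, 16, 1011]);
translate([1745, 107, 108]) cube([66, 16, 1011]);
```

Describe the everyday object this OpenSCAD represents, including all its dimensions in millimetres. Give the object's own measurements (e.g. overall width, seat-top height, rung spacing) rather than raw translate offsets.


A fence section. Two 107×107 mm posts, 1175 mm tall, stand on the floor with a clear span of 1851 mm between their inner faces. Two horizontal rails of 107×65 mm section span the gap between the posts with their undersides at z = 170 mm and z = 855 mm, flush with the posts' −y face. 8 pickets, each 66 mm wide, 16 mm thick and 1011 mm tall, are fixed to the +y face of the rails with their bottoms at z = 108 mm, spaced across the span with a 147 mm gap after the −x post and between neighbouring pickets and before the +x post.


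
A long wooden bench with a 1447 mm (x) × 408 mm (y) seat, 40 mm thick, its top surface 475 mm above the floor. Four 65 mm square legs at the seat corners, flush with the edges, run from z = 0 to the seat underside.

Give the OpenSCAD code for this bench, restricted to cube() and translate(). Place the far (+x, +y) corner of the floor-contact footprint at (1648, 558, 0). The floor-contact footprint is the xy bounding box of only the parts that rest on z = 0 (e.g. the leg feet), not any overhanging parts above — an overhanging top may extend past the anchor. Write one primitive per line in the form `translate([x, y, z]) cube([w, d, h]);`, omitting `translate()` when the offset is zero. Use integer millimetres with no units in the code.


translate([201, 150, 435]) cube([1447, 408, 40]);
translate([201, 150, 0]) cube([65, 65, 435]);
translate([201, 493, 0]) cube([65, 65, 435]);
translate([1583, 150, 0]) cube([65, 65, 435]);
translate([1583, 493, 0]) cube([65, 65, 435]);


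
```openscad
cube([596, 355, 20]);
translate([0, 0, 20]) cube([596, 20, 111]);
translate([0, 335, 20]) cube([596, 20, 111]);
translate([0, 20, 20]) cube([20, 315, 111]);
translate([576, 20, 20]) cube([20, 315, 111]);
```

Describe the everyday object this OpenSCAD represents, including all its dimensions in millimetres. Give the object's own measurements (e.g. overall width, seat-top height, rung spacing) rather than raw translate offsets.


An open-topped rectangular box: outside dimensions 596×355×131 mm, with a uniform wall and base thickness of 20 mm. The base is a full 596×355 slab on the floor; four walls sit on top of the base. The front and back walls (the −y and +y sides) span the full width; the two side walls fit between them.


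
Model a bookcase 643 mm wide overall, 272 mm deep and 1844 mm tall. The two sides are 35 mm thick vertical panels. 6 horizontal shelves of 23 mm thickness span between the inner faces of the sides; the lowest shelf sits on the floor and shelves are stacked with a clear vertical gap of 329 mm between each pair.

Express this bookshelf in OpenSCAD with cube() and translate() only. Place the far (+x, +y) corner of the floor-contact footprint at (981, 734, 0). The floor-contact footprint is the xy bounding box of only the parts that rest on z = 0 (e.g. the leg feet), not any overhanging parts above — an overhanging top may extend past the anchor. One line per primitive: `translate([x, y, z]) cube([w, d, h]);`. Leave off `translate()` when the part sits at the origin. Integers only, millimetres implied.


translate([338, 462, 0]) cube([35, 272, 1844]);
translate([946, 462, 0]) cube([35, 272, 1844]);
translate([373, 462, 0]) cube([573, 272, 23]);
translate([373, 462, 352]) cube([573, 272, 23]);
translate([373, 462, 704]) cube([573, 272, 23]);
translate([373, 462, 1056]) cube([573, 272, 23]);
translate([373, 462, 1408]) cube([573, 272, 23]);
translate([373, 462, 1760]) cube([573, 272, 23]);


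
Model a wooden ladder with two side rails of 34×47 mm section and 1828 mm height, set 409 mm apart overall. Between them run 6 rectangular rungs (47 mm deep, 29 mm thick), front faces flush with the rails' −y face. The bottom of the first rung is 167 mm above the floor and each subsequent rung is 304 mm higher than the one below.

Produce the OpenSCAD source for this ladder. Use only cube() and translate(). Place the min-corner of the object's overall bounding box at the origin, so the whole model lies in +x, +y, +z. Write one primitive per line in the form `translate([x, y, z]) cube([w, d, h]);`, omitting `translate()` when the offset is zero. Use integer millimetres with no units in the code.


cube([34, 47, 1828]);
translate([375, 0, 0]) cube([34, 47, 1828]);
translate([34, 0, 167]) cube([341, 47, 29]);
translate([34, 0, 471]) cube([341, 47, 29]);
translate([34, 0, 775]) cube([341, 47, 29]);
translate([34, 0, 1079]) cube([341, 47, 29]);
translate([34, 0, 1383]) cube([341, 47, 29]);
translate([34, 0, 1687]) cube([341, 47, 29]);


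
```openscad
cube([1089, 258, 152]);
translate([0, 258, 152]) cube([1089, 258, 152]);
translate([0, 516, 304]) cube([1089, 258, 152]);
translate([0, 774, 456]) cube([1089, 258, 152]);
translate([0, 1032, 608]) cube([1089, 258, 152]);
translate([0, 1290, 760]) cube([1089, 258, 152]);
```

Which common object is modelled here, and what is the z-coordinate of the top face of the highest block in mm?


A staircase. The total rise is 912 mm.

6 identical blocks, each offset up and back from the previous — a staircase. Each step is 152 mm tall and there are 6 of them, so the total rise is 6 × 152 = 912 mm.


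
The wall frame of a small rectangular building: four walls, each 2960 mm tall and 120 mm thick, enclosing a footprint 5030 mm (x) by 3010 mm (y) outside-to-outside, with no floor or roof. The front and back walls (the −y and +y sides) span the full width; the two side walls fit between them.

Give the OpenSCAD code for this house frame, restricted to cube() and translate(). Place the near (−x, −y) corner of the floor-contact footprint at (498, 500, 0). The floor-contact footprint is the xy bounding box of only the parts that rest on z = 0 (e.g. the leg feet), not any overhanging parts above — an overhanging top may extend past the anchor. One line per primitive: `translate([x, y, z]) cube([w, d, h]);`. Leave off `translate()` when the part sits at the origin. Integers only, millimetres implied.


translate([498, 500, 0]) cube([5030, 120, 2960]);
translate([498, 3390, 0]) cube([5030, 120, 2960]);
translate([498, 620, 0]) cube([120, 2770, 2960]);
translate([5408, 620, 0]) cube([120, 2770, 2960]);


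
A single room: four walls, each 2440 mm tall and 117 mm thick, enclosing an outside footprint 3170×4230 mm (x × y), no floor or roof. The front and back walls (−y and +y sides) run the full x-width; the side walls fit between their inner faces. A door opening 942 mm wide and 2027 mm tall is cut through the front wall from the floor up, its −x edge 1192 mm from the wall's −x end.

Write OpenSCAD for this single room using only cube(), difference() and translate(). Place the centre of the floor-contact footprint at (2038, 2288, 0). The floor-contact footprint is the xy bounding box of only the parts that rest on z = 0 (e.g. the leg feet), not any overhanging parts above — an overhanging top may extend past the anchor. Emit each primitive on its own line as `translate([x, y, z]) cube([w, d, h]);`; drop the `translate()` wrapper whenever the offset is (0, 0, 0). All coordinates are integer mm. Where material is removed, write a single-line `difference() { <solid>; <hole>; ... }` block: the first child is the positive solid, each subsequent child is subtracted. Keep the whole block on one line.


difference() { translate([453, 173, 0]) cube([3170, 117, 2440]); translate([1645, 173, 0]) cube([942, 117, 2027]); }
translate([453, 4286, 0]) cube([3170, 117, 2440]);
translate([453, 290, 0]) cube([117, 3996, 2440]);
translate([3506, 290, 0]) cube([117, 3996, 2440]);


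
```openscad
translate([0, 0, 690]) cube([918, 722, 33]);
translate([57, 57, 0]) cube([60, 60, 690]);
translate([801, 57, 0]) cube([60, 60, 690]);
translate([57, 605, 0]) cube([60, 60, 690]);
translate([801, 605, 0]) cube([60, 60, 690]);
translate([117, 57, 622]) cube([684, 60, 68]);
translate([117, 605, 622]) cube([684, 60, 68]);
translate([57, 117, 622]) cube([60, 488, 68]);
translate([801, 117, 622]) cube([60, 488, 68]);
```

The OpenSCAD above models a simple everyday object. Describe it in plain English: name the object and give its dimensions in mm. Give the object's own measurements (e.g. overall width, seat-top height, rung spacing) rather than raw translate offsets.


A rectangular dining table. The top is 918×722×33 mm with its upper surface at z = 723 mm. It stands on four 60×60 mm square legs, each inset 57 mm from the nearest pair of top edges, running from the floor to the underside of the top. Four apron rails, 60 mm thick and 68 mm tall, run between adjacent legs with their top edges flush with the underside of the top and their outer faces flush with the legs' outer faces.


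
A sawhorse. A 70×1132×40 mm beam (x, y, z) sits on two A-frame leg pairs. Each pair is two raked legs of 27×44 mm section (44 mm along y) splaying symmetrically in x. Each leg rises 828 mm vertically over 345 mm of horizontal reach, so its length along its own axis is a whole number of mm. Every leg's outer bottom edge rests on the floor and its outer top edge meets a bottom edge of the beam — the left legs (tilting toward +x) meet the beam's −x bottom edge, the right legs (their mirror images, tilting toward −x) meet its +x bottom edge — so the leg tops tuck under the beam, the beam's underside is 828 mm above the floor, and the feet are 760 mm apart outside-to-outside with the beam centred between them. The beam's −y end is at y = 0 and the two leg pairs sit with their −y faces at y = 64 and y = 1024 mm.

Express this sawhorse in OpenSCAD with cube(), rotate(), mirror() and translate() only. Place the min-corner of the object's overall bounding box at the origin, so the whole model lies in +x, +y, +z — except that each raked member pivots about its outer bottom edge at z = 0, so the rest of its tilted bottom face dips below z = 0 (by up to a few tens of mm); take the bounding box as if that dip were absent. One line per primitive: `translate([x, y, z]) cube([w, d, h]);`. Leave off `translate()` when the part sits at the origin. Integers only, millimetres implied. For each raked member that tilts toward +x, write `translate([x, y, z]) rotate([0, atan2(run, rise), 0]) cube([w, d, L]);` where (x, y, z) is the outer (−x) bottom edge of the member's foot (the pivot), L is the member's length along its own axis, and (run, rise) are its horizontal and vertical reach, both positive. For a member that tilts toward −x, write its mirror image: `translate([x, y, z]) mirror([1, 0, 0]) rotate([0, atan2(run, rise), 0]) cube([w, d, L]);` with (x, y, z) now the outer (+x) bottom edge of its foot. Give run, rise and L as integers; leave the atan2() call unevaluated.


translate([345, 0, 828]) cube([70, 1132, 40]);
translate([0, 64, 0]) rotate([0, atan2(345, 828), 0]) cube([27, 44, 897]);
translate([760, 64, 0]) mirror([1, 0, 0]) rotate([0, atan2(345, 828), 0]) cube([27, 44, 897]);
translate([0, 1024, 0]) rotate([0, atan2(345, 828), 0]) cube([27, 44, 897]);
translate([760, 1024, 0]) mirror([1, 0, 0]) rotate([0, atan2(345, 828), 0]) cube([27, 44, 897]);


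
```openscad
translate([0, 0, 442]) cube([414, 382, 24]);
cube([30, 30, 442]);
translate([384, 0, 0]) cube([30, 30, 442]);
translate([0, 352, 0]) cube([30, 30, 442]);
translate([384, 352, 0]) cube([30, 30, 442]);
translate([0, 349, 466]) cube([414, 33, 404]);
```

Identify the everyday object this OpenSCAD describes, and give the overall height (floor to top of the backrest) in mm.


A chair. The overall height is 870 mm.

A slab on four corner posts with a tall panel at the back — a chair. The seat slab sits at z = 442 with thickness 24, and the 404 mm backrest starts at the seat top, so the overall height is 442 + 24 + 404 = 870 mm.


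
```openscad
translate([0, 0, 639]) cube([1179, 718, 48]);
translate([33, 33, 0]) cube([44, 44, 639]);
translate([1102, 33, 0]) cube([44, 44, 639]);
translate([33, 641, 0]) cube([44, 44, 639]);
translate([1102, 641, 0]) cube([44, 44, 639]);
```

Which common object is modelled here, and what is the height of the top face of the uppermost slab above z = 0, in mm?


A table. The table height is 687 mm.

A 1179×718×48 slab sits at z = 639 on four 44 mm square posts — a table. The top surface is at 639 + 48 = 687 mm.


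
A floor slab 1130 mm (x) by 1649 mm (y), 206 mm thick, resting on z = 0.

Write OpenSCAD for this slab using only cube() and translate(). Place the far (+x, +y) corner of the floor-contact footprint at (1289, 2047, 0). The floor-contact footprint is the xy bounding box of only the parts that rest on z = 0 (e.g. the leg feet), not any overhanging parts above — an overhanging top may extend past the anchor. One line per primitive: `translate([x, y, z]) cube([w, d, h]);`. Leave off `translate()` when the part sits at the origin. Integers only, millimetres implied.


translate([159, 398, 0]) cube([1130, 1649, 206]);


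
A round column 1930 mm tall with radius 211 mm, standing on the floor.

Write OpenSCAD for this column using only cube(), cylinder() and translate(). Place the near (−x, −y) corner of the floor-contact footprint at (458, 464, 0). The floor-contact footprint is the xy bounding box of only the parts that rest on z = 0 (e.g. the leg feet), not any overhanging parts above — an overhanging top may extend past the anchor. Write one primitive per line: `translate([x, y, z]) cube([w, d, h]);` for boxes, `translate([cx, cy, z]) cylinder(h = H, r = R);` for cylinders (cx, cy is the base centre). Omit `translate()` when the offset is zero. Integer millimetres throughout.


translate([669, 675, 0]) cylinder(h = 1930, r = 211);


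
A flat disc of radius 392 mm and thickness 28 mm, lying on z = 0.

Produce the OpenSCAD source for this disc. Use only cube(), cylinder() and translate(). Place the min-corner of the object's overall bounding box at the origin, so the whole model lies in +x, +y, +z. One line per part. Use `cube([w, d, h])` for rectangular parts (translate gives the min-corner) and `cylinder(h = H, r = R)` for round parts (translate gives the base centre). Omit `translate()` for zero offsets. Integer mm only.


translate([392, 392, 0]) cylinder(h = 28, r = 392);


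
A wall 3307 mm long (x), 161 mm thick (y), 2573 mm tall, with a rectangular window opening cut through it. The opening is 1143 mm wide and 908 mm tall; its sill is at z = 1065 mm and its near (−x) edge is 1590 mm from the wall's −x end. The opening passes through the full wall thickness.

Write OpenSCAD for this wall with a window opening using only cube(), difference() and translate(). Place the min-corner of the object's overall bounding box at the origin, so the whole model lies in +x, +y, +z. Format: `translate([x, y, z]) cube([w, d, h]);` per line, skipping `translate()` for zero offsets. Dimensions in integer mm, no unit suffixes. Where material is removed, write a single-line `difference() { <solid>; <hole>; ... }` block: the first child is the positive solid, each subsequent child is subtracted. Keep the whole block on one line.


difference() { cube([3307, 161, 2573]); translate([1590, 0, 1065]) cube([1143, 161, 908]); }


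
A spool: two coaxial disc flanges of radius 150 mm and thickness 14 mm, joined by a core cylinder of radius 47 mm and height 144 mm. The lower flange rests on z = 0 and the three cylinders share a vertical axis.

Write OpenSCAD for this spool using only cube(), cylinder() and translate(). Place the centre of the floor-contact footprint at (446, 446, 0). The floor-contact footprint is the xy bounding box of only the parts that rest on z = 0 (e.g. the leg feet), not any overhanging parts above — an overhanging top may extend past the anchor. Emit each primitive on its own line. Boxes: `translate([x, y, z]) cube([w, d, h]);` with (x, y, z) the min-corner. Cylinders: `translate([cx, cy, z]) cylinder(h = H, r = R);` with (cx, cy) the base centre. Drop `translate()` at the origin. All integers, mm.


translate([446, 446, 0]) cylinder(h = 14, r = 150);
translate([446, 446, 14]) cylinder(h = 144, r = 47);
translate([446, 446, 158]) cylinder(h = 14, r = 150);


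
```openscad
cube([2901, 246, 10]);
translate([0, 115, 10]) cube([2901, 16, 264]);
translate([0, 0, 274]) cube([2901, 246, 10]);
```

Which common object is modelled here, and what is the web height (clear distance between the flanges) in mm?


An I-beam. The web height is 264 mm.

Two wide flanges with a thin centred web — an I-beam. Overall 284 mm minus two 10 mm flanges gives a web of 284 − 2·10 = 264 mm.
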